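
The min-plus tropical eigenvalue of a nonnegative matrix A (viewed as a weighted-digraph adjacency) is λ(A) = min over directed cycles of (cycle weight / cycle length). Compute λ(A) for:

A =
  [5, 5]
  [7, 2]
λ(A) = 2

Enumerate directed cycles and compute their means (weight / length). Sample:
  cycle 0 → 0: weight = 5, length = 1, mean = 5/1 ≈ 5.000
  cycle 1 → 1: weight = 2, length = 1, mean = 2/1 ≈ 2.000
  cycle 0 → 1 → 0: weight = 12, length = 2, mean = 12/2 ≈ 6.000
  cycle 1 → 0 → 1: weight = 12, length = 2, mean = 12/2 ≈ 6.000
Minimum mean = 2.000, attained e.g. along the cycle 1 → 1 with weight 2 and length 1. So λ(A) = 2/1 = 2.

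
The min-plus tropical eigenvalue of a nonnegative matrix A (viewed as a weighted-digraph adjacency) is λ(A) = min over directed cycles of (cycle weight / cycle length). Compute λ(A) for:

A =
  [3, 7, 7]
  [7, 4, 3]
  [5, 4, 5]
λ(A) = 3

Enumerate directed cycles and compute their means (weight / length). Sample:
  cycle 0 → 0: weight = 3, length = 1, mean = 3/1 ≈ 3.000
  cycle 1 → 1: weight = 4, length = 1, mean = 4/1 ≈ 4.000
  cycle 2 → 2: weight = 5, length = 1, mean = 5/1 ≈ 5.000
  cycle 0 → 1 → 0: weight = 14, length = 2, mean = 14/2 ≈ 7.000
  cycle 0 → 2 → 0: weight = 12, length = 2, mean = 12/2 ≈ 6.000
  cycle 1 → 0 → 1: weight = 14, length = 2, mean = 14/2 ≈ 7.000
Minimum mean = 3.000, attained e.g. along the cycle 0 → 0 with weight 3 and length 1. So λ(A) = 3/1 = 3.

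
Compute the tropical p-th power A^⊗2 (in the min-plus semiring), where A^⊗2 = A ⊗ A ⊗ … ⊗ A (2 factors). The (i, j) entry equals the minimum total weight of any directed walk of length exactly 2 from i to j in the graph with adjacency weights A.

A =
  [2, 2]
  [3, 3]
A^⊗2 =
  [4, 4]
  [5, 5]

Each entry (A^⊗2)_ij equals the minimum over all length-2 walks i = v_0 → v_1 → … → v_2 = j of Σ_t A[v_t][v_{t+1}]. For example, for (i, j) = (0, 1) we minimise over 2 possible intermediate vertex sequences; the minimum is 4, attained along the walk 0 → 0 → 1.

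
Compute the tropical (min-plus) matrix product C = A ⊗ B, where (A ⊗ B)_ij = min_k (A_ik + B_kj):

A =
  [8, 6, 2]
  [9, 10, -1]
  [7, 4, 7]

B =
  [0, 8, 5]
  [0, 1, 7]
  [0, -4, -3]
A ⊗ B =
  [2, -2, -1]
  [-1, -5, -4]
  [4, 3, 4]

Apply the min-plus product entry-by-entry:
  C[0][0] = min over k of (A[0][0] + B[0][0] = 8 + 0 = 8, A[0][1] + B[1][0] = 6 + 0 = 6, A[0][2] + B[2][0] = 2 + 0 = 2) = 2 (attained at k = 2)
  C[0][1] = min over k of (A[0][0] + B[0][1] = 8 + 8 = 16, A[0][1] + B[1][1] = 6 + 1 = 7, A[0][2] + B[2][1] = 2 + -4 = -2) = -2 (attained at k = 2)
  C[0][2] = min over k of (A[0][0] + B[0][2] = 8 + 5 = 13, A[0][1] + B[1][2] = 6 + 7 = 13, A[0][2] + B[2][2] = 2 + -3 = -1) = -1 (attained at k = 2)
  C[1][0] = min over k of (A[1][0] + B[0][0] = 9 + 0 = 9, A[1][1] + B[1][0] = 10 + 0 = 10, A[1][2] + B[2][0] = -1 + 0 = -1) = -1 (attained at k = 2)
  C[1][1] = min over k of (A[1][0] + B[0][1] = 9 + 8 = 17, A[1][1] + B[1][1] = 10 + 1 = 11, A[1][2] + B[2][1] = -1 + -4 = -5) = -5 (attained at k = 2)
  C[1][2] = min over k of (A[1][0] + B[0][2] = 9 + 5 = 14, A[1][1] + B[1][2] = 10 + 7 = 17, A[1][2] + B[2][2] = -1 + -3 = -4) = -4 (attained at k = 2)
  C[2][0] = min over k of (A[2][0] + B[0][0] = 7 + 0 = 7, A[2][1] + B[1][0] = 4 + 0 = 4, A[2][2] + B[2][0] = 7 + 0 = 7) = 4 (attained at k = 1)
  C[2][1] = min over k of (A[2][0] + B[0][1] = 7 + 8 = 15, A[2][1] + B[1][1] = 4 + 1 = 5, A[2][2] + B[2][1] = 7 + -4 = 3) = 3 (attained at k = 2)
  C[2][2] = min over k of (A[2][0] + B[0][2] = 7 + 5 = 12, A[2][1] + B[1][2] = 4 + 7 = 11, A[2][2] + B[2][2] = 7 + -3 = 4) = 4 (attained at k = 2)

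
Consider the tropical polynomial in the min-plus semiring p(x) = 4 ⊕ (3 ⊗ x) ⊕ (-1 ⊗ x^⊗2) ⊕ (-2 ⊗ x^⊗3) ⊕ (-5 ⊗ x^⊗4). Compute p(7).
p(7) = 4

A tropical monomial a ⊗ x^⊗i evaluates to a + i · x. Evaluating each term at x = 7:
  Term 0 contributes 4 + 0 · 7 = 4
  Term 1 contributes 3 + 1 · 7 = 10
  Term 2 contributes -1 + 2 · 7 = 13
  Term 3 contributes -2 + 3 · 7 = 19
  Term 4 contributes -5 + 4 · 7 = 23
p(7) = ⊕ of these = min[4, 10, 13, 19, 23] = 4.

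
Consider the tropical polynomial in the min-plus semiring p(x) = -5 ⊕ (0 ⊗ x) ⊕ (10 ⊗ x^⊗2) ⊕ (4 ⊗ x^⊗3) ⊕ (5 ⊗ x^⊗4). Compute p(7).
p(7) = -5

A tropical monomial a ⊗ x^⊗i evaluates to a + i · x. Evaluating each term at x = 7:
  Term 0 contributes -5 + 0 · 7 = -5
  Term 1 contributes 0 + 1 · 7 = 7
  Term 2 contributes 10 + 2 · 7 = 24
  Term 3 contributes 4 + 3 · 7 = 25
  Term 4 contributes 5 + 4 · 7 = 33
p(7) = ⊕ of these = min[-5, 7, 24, 25, 33] = -5.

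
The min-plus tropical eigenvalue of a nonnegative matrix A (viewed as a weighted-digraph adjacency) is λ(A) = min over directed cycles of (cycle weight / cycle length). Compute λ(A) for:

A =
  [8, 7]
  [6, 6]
λ(A) = 6

Enumerate directed cycles and compute their means (weight / length). Sample:
  cycle 0 → 0: weight = 8, length = 1, mean = 8/1 ≈ 8.000
  cycle 1 → 1: weight = 6, length = 1, mean = 6/1 ≈ 6.000
  cycle 0 → 1 → 0: weight = 13, length = 2, mean = 13/2 ≈ 6.500
  cycle 1 → 0 → 1: weight = 13, length = 2, mean = 13/2 ≈ 6.500
Minimum mean = 6.000, attained e.g. along the cycle 1 → 1 with weight 6 and length 1. So λ(A) = 6/1 = 6.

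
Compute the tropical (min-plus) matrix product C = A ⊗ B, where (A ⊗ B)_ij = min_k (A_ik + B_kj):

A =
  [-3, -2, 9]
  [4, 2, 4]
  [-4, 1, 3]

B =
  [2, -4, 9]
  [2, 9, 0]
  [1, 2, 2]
A ⊗ B =
  [-1, -7, -2]
  [4, 0, 2]
  [-2, -8, 1]

Apply the min-plus product entry-by-entry:
  C[0][0] = min over k of (A[0][0] + B[0][0] = -3 + 2 = -1, A[0][1] + B[1][0] = -2 + 2 = 0, A[0][2] + B[2][0] = 9 + 1 = 10) = -1 (attained at k = 0)
  C[0][1] = min over k of (A[0][0] + B[0][1] = -3 + -4 = -7, A[0][1] + B[1][1] = -2 + 9 = 7, A[0][2] + B[2][1] = 9 + 2 = 11) = -7 (attained at k = 0)
  C[0][2] = min over k of (A[0][0] + B[0][2] = -3 + 9 = 6, A[0][1] + B[1][2] = -2 + 0 = -2, A[0][2] + B[2][2] = 9 + 2 = 11) = -2 (attained at k = 1)
  C[1][0] = min over k of (A[1][0] + B[0][0] = 4 + 2 = 6, A[1][1] + B[1][0] = 2 + 2 = 4, A[1][2] + B[2][0] = 4 + 1 = 5) = 4 (attained at k = 1)
  C[1][1] = min over k of (A[1][0] + B[0][1] = 4 + -4 = 0, A[1][1] + B[1][1] = 2 + 9 = 11, A[1][2] + B[2][1] = 4 + 2 = 6) = 0 (attained at k = 0)
  C[1][2] = min over k of (A[1][0] + B[0][2] = 4 + 9 = 13, A[1][1] + B[1][2] = 2 + 0 = 2, A[1][2] + B[2][2] = 4 + 2 = 6) = 2 (attained at k = 1)
  C[2][0] = min over k of (A[2][0] + B[0][0] = -4 + 2 = -2, A[2][1] + B[1][0] = 1 + 2 = 3, A[2][2] + B[2][0] = 3 + 1 = 4) = -2 (attained at k = 0)
  C[2][1] = min over k of (A[2][0] + B[0][1] = -4 + -4 = -8, A[2][1] + B[1][1] = 1 + 9 = 10, A[2][2] + B[2][1] = 3 + 2 = 5) = -8 (attained at k = 0)
  C[2][2] = min over k of (A[2][0] + B[0][2] = -4 + 9 = 5, A[2][1] + B[1][2] = 1 + 0 = 1, A[2][2] + B[2][2] = 3 + 2 = 5) = 1 (attained at k = 1)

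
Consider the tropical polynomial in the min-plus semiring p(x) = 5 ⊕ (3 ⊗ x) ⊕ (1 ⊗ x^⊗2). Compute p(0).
p(0) = 1

A tropical monomial a ⊗ x^⊗i evaluates to a + i · x. Evaluating each term at x = 0:
  Term 0 contributes 5 + 0 · 0 = 5
  Term 1 contributes 3 + 1 · 0 = 3
  Term 2 contributes 1 + 2 · 0 = 1
p(0) = ⊕ of these = min[5, 3, 1] = 1.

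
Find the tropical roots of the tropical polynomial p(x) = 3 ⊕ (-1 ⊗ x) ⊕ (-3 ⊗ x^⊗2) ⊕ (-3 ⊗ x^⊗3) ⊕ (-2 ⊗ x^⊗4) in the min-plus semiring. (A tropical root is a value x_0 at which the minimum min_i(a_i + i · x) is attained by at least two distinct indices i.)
Roots: {-1, 0, 2, 4}

Each tropical root is a break point of the lower envelope of the lines y = a_i + i · x (there are 5 lines, with slopes 0, 1, ..., 4). Only the lines that attain the minimum somewhere contribute to roots; other lines are dominated. Here the surviving (envelope) indices are i = 4, i = 3, i = 2, i = 1, i = 0.
Intersections between consecutive envelope lines give the roots: for adjacent envelope indices i < j the intersection is x = (a_i − a_j) / (j − i). Reading off the sorted break points: {-1, 0, 2, 4}.
Verification: at each break x_0, at least two indices attain the minimum of min_i(a_i + i · x_0).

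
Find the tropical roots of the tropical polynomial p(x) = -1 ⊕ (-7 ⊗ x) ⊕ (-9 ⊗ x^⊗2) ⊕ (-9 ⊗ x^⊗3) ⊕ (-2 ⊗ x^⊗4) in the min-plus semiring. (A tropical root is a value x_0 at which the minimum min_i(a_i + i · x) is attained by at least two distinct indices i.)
Roots: {-7, 0, 2, 6}

Each tropical root is a break point of the lower envelope of the lines y = a_i + i · x (there are 5 lines, with slopes 0, 1, ..., 4). Only the lines that attain the minimum somewhere contribute to roots; other lines are dominated. Here the surviving (envelope) indices are i = 4, i = 3, i = 2, i = 1, i = 0.
Intersections between consecutive envelope lines give the roots: for adjacent envelope indices i < j the intersection is x = (a_i − a_j) / (j − i). Reading off the sorted break points: {-7, 0, 2, 6}.
Verification: at each break x_0, at least two indices attain the minimum of min_i(a_i + i · x_0).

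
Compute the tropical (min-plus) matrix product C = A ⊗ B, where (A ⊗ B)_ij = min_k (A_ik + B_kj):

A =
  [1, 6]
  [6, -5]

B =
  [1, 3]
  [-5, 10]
A ⊗ B =
  [1, 4]
  [-10, 5]

Apply the min-plus product entry-by-entry:
  C[0][0] = min over k of (A[0][0] + B[0][0] = 1 + 1 = 2, A[0][1] + B[1][0] = 6 + -5 = 1) = 1 (attained at k = 1)
  C[0][1] = min over k of (A[0][0] + B[0][1] = 1 + 3 = 4, A[0][1] + B[1][1] = 6 + 10 = 16) = 4 (attained at k = 0)
  C[1][0] = min over k of (A[1][0] + B[0][0] = 6 + 1 = 7, A[1][1] + B[1][0] = -5 + -5 = -10) = -10 (attained at k = 1)
  C[1][1] = min over k of (A[1][0] + B[0][1] = 6 + 3 = 9, A[1][1] + B[1][1] = -5 + 10 = 5) = 5 (attained at k = 1)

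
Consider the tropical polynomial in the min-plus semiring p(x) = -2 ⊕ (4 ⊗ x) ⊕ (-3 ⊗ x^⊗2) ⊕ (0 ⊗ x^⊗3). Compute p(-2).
p(-2) = -7

A tropical monomial a ⊗ x^⊗i evaluates to a + i · x. Evaluating each term at x = -2:
  Term 0 contributes -2 + 0 · -2 = -2
  Term 1 contributes 4 + 1 · -2 = 2
  Term 2 contributes -3 + 2 · -2 = -7
  Term 3 contributes 0 + 3 · -2 = -6
p(-2) = ⊕ of these = min[-2, 2, -7, -6] = -7.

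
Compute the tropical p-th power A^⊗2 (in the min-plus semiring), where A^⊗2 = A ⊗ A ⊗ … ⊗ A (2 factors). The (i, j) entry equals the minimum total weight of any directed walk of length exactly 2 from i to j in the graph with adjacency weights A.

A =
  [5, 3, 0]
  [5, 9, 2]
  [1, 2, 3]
A^⊗2 =
  [1, 2, 3]
  [3, 4, 5]
  [4, 4, 1]

Each entry (A^⊗2)_ij equals the minimum over all length-2 walks i = v_0 → v_1 → … → v_2 = j of Σ_t A[v_t][v_{t+1}]. For example, for (i, j) = (0, 2) we minimise over 3 possible intermediate vertex sequences; the minimum is 3, attained along the walk 0 → 2 → 2.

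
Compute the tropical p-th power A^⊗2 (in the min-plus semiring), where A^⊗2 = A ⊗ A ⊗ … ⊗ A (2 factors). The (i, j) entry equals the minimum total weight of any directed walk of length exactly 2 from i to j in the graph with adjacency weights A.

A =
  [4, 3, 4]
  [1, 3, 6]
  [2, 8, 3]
A^⊗2 =
  [4, 6, 7]
  [4, 4, 5]
  [5, 5, 6]

Each entry (A^⊗2)_ij equals the minimum over all length-2 walks i = v_0 → v_1 → … → v_2 = j of Σ_t A[v_t][v_{t+1}]. For example, for (i, j) = (0, 2) we minimise over 3 possible intermediate vertex sequences; the minimum is 7, attained along the walk 0 → 2 → 2.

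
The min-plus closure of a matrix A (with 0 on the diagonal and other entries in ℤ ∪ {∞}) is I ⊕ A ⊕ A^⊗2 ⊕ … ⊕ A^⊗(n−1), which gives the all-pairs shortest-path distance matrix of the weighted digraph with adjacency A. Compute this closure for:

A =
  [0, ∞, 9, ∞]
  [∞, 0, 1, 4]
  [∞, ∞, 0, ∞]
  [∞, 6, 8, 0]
Closure =
  [0, ∞, 9, ∞]
  [∞, 0, 1, 4]
  [∞, ∞, 0, ∞]
  [∞, 6, 7, 0]

This is the Floyd-Warshall all-pairs shortest-path computation. For each intermediate vertex k = 0, 1, …, 3, update dist[i][j] ← min(dist[i][j], dist[i][k] + dist[k][j]). The final matrix gives, for each (i, j), the minimum total weight of any directed path from i to j (possibly empty when i = j).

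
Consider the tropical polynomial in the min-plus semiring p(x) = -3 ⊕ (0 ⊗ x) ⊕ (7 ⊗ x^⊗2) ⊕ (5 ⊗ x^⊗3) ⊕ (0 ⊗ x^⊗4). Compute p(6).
p(6) = -3

A tropical monomial a ⊗ x^⊗i evaluates to a + i · x. Evaluating each term at x = 6:
  Term 0 contributes -3 + 0 · 6 = -3
  Term 1 contributes 0 + 1 · 6 = 6
  Term 2 contributes 7 + 2 · 6 = 19
  Term 3 contributes 5 + 3 · 6 = 23
  Term 4 contributes 0 + 4 · 6 = 24
p(6) = ⊕ of these = min[-3, 6, 19, 23, 24] = -3.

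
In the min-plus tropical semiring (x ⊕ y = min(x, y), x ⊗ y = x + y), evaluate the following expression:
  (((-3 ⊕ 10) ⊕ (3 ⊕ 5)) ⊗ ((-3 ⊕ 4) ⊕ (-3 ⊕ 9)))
(((-3 ⊕ 10) ⊕ (3 ⊕ 5)) ⊗ ((-3 ⊕ 4) ⊕ (-3 ⊕ 9))) = -6

Expand innermost to outermost. Recall ⊕ takes the minimum of its arguments and ⊗ takes their sum. Working out the expression (((-3 ⊕ 10) ⊕ (3 ⊕ 5)) ⊗ ((-3 ⊕ 4) ⊕ (-3 ⊕ 9))) gives -6.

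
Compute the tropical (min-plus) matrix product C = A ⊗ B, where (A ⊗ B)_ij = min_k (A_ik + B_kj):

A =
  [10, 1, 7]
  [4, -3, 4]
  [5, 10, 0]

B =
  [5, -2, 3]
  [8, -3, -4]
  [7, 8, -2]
A ⊗ B =
  [9, -2, -3]
  [5, -6, -7]
  [7, 3, -2]

Apply the min-plus product entry-by-entry:
  C[0][0] = min over k of (A[0][0] + B[0][0] = 10 + 5 = 15, A[0][1] + B[1][0] = 1 + 8 = 9, A[0][2] + B[2][0] = 7 + 7 = 14) = 9 (attained at k = 1)
  C[0][1] = min over k of (A[0][0] + B[0][1] = 10 + -2 = 8, A[0][1] + B[1][1] = 1 + -3 = -2, A[0][2] + B[2][1] = 7 + 8 = 15) = -2 (attained at k = 1)
  C[0][2] = min over k of (A[0][0] + B[0][2] = 10 + 3 = 13, A[0][1] + B[1][2] = 1 + -4 = -3, A[0][2] + B[2][2] = 7 + -2 = 5) = -3 (attained at k = 1)
  C[1][0] = min over k of (A[1][0] + B[0][0] = 4 + 5 = 9, A[1][1] + B[1][0] = -3 + 8 = 5, A[1][2] + B[2][0] = 4 + 7 = 11) = 5 (attained at k = 1)
  C[1][1] = min over k of (A[1][0] + B[0][1] = 4 + -2 = 2, A[1][1] + B[1][1] = -3 + -3 = -6, A[1][2] + B[2][1] = 4 + 8 = 12) = -6 (attained at k = 1)
  C[1][2] = min over k of (A[1][0] + B[0][2] = 4 + 3 = 7, A[1][1] + B[1][2] = -3 + -4 = -7, A[1][2] + B[2][2] = 4 + -2 = 2) = -7 (attained at k = 1)
  C[2][0] = min over k of (A[2][0] + B[0][0] = 5 + 5 = 10, A[2][1] + B[1][0] = 10 + 8 = 18, A[2][2] + B[2][0] = 0 + 7 = 7) = 7 (attained at k = 2)
  C[2][1] = min over k of (A[2][0] + B[0][1] = 5 + -2 = 3, A[2][1] + B[1][1] = 10 + -3 = 7, A[2][2] + B[2][1] = 0 + 8 = 8) = 3 (attained at k = 0)
  C[2][2] = min over k of (A[2][0] + B[0][2] = 5 + 3 = 8, A[2][1] + B[1][2] = 10 + -4 = 6, A[2][2] + B[2][2] = 0 + -2 = -2) = -2 (attained at k = 2)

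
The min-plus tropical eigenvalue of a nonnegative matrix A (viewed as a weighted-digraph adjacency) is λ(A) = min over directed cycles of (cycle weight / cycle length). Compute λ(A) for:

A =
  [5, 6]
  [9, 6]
λ(A) = 5

Enumerate directed cycles and compute their means (weight / length). Sample:
  cycle 0 → 0: weight = 5, length = 1, mean = 5/1 ≈ 5.000
  cycle 1 → 1: weight = 6, length = 1, mean = 6/1 ≈ 6.000
  cycle 0 → 1 → 0: weight = 15, length = 2, mean = 15/2 ≈ 7.500
  cycle 1 → 0 → 1: weight = 15, length = 2, mean = 15/2 ≈ 7.500
Minimum mean = 5.000, attained e.g. along the cycle 0 → 0 with weight 5 and length 1. So λ(A) = 5/1 = 5.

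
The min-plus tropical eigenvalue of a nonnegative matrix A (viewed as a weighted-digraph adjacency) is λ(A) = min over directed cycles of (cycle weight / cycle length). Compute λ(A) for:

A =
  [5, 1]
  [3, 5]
λ(A) = 2

Enumerate directed cycles and compute their means (weight / length). Sample:
  cycle 0 → 0: weight = 5, length = 1, mean = 5/1 ≈ 5.000
  cycle 1 → 1: weight = 5, length = 1, mean = 5/1 ≈ 5.000
  cycle 0 → 1 → 0: weight = 4, length = 2, mean = 4/2 ≈ 2.000
  cycle 1 → 0 → 1: weight = 4, length = 2, mean = 4/2 ≈ 2.000
Minimum mean = 2.000, attained e.g. along the cycle 0 → 1 → 0 with weight 4 and length 2. So λ(A) = 4/2 = 2.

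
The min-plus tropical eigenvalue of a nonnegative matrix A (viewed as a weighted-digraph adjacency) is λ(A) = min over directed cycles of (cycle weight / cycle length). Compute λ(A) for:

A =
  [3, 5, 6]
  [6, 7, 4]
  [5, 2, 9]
λ(A) = 3

Enumerate directed cycles and compute their means (weight / length). Sample:
  cycle 0 → 0: weight = 3, length = 1, mean = 3/1 ≈ 3.000
  cycle 1 → 1: weight = 7, length = 1, mean = 7/1 ≈ 7.000
  cycle 2 → 2: weight = 9, length = 1, mean = 9/1 ≈ 9.000
  cycle 0 → 1 → 0: weight = 11, length = 2, mean = 11/2 ≈ 5.500
  cycle 0 → 2 → 0: weight = 11, length = 2, mean = 11/2 ≈ 5.500
  cycle 1 → 0 → 1: weight = 11, length = 2, mean = 11/2 ≈ 5.500
Minimum mean = 3.000, attained e.g. along the cycle 0 → 0 with weight 3 and length 1. So λ(A) = 3/1 = 3.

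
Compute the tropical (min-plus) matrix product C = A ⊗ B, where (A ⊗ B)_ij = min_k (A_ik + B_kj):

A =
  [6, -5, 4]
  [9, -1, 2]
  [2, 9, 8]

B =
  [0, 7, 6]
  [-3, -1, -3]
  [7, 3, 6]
A ⊗ B =
  [-8, -6, -8]
  [-4, -2, -4]
  [2, 8, 6]

Apply the min-plus product entry-by-entry:
  C[0][0] = min over k of (A[0][0] + B[0][0] = 6 + 0 = 6, A[0][1] + B[1][0] = -5 + -3 = -8, A[0][2] + B[2][0] = 4 + 7 = 11) = -8 (attained at k = 1)
  C[0][1] = min over k of (A[0][0] + B[0][1] = 6 + 7 = 13, A[0][1] + B[1][1] = -5 + -1 = -6, A[0][2] + B[2][1] = 4 + 3 = 7) = -6 (attained at k = 1)
  C[0][2] = min over k of (A[0][0] + B[0][2] = 6 + 6 = 12, A[0][1] + B[1][2] = -5 + -3 = -8, A[0][2] + B[2][2] = 4 + 6 = 10) = -8 (attained at k = 1)
  C[1][0] = min over k of (A[1][0] + B[0][0] = 9 + 0 = 9, A[1][1] + B[1][0] = -1 + -3 = -4, A[1][2] + B[2][0] = 2 + 7 = 9) = -4 (attained at k = 1)
  C[1][1] = min over k of (A[1][0] + B[0][1] = 9 + 7 = 16, A[1][1] + B[1][1] = -1 + -1 = -2, A[1][2] + B[2][1] = 2 + 3 = 5) = -2 (attained at k = 1)
  C[1][2] = min over k of (A[1][0] + B[0][2] = 9 + 6 = 15, A[1][1] + B[1][2] = -1 + -3 = -4, A[1][2] + B[2][2] = 2 + 6 = 8) = -4 (attained at k = 1)
  C[2][0] = min over k of (A[2][0] + B[0][0] = 2 + 0 = 2, A[2][1] + B[1][0] = 9 + -3 = 6, A[2][2] + B[2][0] = 8 + 7 = 15) = 2 (attained at k = 0)
  C[2][1] = min over k of (A[2][0] + B[0][1] = 2 + 7 = 9, A[2][1] + B[1][1] = 9 + -1 = 8, A[2][2] + B[2][1] = 8 + 3 = 11) = 8 (attained at k = 1)
  C[2][2] = min over k of (A[2][0] + B[0][2] = 2 + 6 = 8, A[2][1] + B[1][2] = 9 + -3 = 6, A[2][2] + B[2][2] = 8 + 6 = 14) = 6 (attained at k = 1)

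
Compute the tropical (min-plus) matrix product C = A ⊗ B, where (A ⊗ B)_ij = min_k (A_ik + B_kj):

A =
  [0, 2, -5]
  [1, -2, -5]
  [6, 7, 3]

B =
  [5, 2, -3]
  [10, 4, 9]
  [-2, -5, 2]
A ⊗ B =
  [-7, -10, -3]
  [-7, -10, -3]
  [1, -2, 3]

Apply the min-plus product entry-by-entry:
  C[0][0] = min over k of (A[0][0] + B[0][0] = 0 + 5 = 5, A[0][1] + B[1][0] = 2 + 10 = 12, A[0][2] + B[2][0] = -5 + -2 = -7) = -7 (attained at k = 2)
  C[0][1] = min over k of (A[0][0] + B[0][1] = 0 + 2 = 2, A[0][1] + B[1][1] = 2 + 4 = 6, A[0][2] + B[2][1] = -5 + -5 = -10) = -10 (attained at k = 2)
  C[0][2] = min over k of (A[0][0] + B[0][2] = 0 + -3 = -3, A[0][1] + B[1][2] = 2 + 9 = 11, A[0][2] + B[2][2] = -5 + 2 = -3) = -3 (attained at k = 0)
  C[1][0] = min over k of (A[1][0] + B[0][0] = 1 + 5 = 6, A[1][1] + B[1][0] = -2 + 10 = 8, A[1][2] + B[2][0] = -5 + -2 = -7) = -7 (attained at k = 2)
  C[1][1] = min over k of (A[1][0] + B[0][1] = 1 + 2 = 3, A[1][1] + B[1][1] = -2 + 4 = 2, A[1][2] + B[2][1] = -5 + -5 = -10) = -10 (attained at k = 2)
  C[1][2] = min over k of (A[1][0] + B[0][2] = 1 + -3 = -2, A[1][1] + B[1][2] = -2 + 9 = 7, A[1][2] + B[2][2] = -5 + 2 = -3) = -3 (attained at k = 2)
  C[2][0] = min over k of (A[2][0] + B[0][0] = 6 + 5 = 11, A[2][1] + B[1][0] = 7 + 10 = 17, A[2][2] + B[2][0] = 3 + -2 = 1) = 1 (attained at k = 2)
  C[2][1] = min over k of (A[2][0] + B[0][1] = 6 + 2 = 8, A[2][1] + B[1][1] = 7 + 4 = 11, A[2][2] + B[2][1] = 3 + -5 = -2) = -2 (attained at k = 2)
  C[2][2] = min over k of (A[2][0] + B[0][2] = 6 + -3 = 3, A[2][1] + B[1][2] = 7 + 9 = 16, A[2][2] + B[2][2] = 3 + 2 = 5) = 3 (attained at k = 0)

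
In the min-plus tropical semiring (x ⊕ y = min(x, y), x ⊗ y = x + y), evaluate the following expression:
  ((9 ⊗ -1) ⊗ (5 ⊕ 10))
((9 ⊗ -1) ⊗ (5 ⊕ 10)) = 13

Expand innermost to outermost. Recall ⊕ takes the minimum of its arguments and ⊗ takes their sum. Working out the expression ((9 ⊗ -1) ⊗ (5 ⊕ 10)) gives 13.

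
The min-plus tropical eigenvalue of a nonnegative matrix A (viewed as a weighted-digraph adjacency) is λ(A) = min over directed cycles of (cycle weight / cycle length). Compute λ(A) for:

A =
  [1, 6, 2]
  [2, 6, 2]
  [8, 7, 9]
λ(A) = 1

Enumerate directed cycles and compute their means (weight / length). Sample:
  cycle 0 → 0: weight = 1, length = 1, mean = 1/1 ≈ 1.000
  cycle 1 → 1: weight = 6, length = 1, mean = 6/1 ≈ 6.000
  cycle 2 → 2: weight = 9, length = 1, mean = 9/1 ≈ 9.000
  cycle 0 → 1 → 0: weight = 8, length = 2, mean = 8/2 ≈ 4.000
  cycle 0 → 2 → 0: weight = 10, length = 2, mean = 10/2 ≈ 5.000
  cycle 1 → 0 → 1: weight = 8, length = 2, mean = 8/2 ≈ 4.000
Minimum mean = 1.000, attained e.g. along the cycle 0 → 0 with weight 1 and length 1. So λ(A) = 1/1 = 1.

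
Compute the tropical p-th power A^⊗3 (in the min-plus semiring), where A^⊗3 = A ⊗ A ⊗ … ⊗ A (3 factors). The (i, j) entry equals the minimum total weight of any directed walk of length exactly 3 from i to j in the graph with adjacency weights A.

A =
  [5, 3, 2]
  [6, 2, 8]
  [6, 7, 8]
A^⊗3 =
  [11, 7, 10]
  [10, 6, 10]
  [14, 11, 13]

Each entry (A^⊗3)_ij equals the minimum over all length-3 walks i = v_0 → v_1 → … → v_3 = j of Σ_t A[v_t][v_{t+1}]. For example, for (i, j) = (0, 2) we minimise over 9 possible intermediate vertex sequences; the minimum is 10, attained along the walk 0 → 2 → 0 → 2.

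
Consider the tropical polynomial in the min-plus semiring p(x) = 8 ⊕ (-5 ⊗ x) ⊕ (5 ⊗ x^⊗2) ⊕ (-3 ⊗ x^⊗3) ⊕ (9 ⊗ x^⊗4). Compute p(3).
p(3) = -2

A tropical monomial a ⊗ x^⊗i evaluates to a + i · x. Evaluating each term at x = 3:
  Term 0 contributes 8 + 0 · 3 = 8
  Term 1 contributes -5 + 1 · 3 = -2
  Term 2 contributes 5 + 2 · 3 = 11
  Term 3 contributes -3 + 3 · 3 = 6
  Term 4 contributes 9 + 4 · 3 = 21
p(3) = ⊕ of these = min[8, -2, 11, 6, 21] = -2.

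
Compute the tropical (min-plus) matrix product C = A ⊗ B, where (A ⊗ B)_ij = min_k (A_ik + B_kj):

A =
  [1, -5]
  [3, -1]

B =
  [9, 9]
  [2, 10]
A ⊗ B =
  [-3, 5]
  [1, 9]

Apply the min-plus product entry-by-entry:
  C[0][0] = min over k of (A[0][0] + B[0][0] = 1 + 9 = 10, A[0][1] + B[1][0] = -5 + 2 = -3) = -3 (attained at k = 1)
  C[0][1] = min over k of (A[0][0] + B[0][1] = 1 + 9 = 10, A[0][1] + B[1][1] = -5 + 10 = 5) = 5 (attained at k = 1)
  C[1][0] = min over k of (A[1][0] + B[0][0] = 3 + 9 = 12, A[1][1] + B[1][0] = -1 + 2 = 1) = 1 (attained at k = 1)
  C[1][1] = min over k of (A[1][0] + B[0][1] = 3 + 9 = 12, A[1][1] + B[1][1] = -1 + 10 = 9) = 9 (attained at k = 1)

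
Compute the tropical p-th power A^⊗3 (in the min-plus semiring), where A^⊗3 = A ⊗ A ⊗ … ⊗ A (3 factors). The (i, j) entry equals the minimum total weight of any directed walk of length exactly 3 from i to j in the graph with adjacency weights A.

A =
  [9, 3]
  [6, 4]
A^⊗3 =
  [13, 11]
  [14, 12]

Each entry (A^⊗3)_ij equals the minimum over all length-3 walks i = v_0 → v_1 → … → v_3 = j of Σ_t A[v_t][v_{t+1}]. For example, for (i, j) = (0, 1) we minimise over 4 possible intermediate vertex sequences; the minimum is 11, attained along the walk 0 → 1 → 1 → 1.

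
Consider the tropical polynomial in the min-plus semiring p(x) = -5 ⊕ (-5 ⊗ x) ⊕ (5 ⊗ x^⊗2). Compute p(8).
p(8) = -5

A tropical monomial a ⊗ x^⊗i evaluates to a + i · x. Evaluating each term at x = 8:
  Term 0 contributes -5 + 0 · 8 = -5
  Term 1 contributes -5 + 1 · 8 = 3
  Term 2 contributes 5 + 2 · 8 = 21
p(8) = ⊕ of these = min[-5, 3, 21] = -5.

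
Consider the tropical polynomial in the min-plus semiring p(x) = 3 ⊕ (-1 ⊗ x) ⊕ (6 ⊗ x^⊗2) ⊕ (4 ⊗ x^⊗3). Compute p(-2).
p(-2) = -3

A tropical monomial a ⊗ x^⊗i evaluates to a + i · x. Evaluating each term at x = -2:
  Term 0 contributes 3 + 0 · -2 = 3
  Term 1 contributes -1 + 1 · -2 = -3
  Term 2 contributes 6 + 2 · -2 = 2
  Term 3 contributes 4 + 3 · -2 = -2
p(-2) = ⊕ of these = min[3, -3, 2, -2] = -3.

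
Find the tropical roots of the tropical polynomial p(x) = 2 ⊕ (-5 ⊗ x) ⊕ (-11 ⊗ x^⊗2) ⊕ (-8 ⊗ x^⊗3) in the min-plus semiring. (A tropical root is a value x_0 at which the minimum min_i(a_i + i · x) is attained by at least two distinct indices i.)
Roots: {-3, 6, 7}

Each tropical root is a break point of the lower envelope of the lines y = a_i + i · x (there are 4 lines, with slopes 0, 1, ..., 3). Only the lines that attain the minimum somewhere contribute to roots; other lines are dominated. Here the surviving (envelope) indices are i = 3, i = 2, i = 1, i = 0.
Intersections between consecutive envelope lines give the roots: for adjacent envelope indices i < j the intersection is x = (a_i − a_j) / (j − i). Reading off the sorted break points: {-3, 6, 7}.
Verification: at each break x_0, at least two indices attain the minimum of min_i(a_i + i · x_0).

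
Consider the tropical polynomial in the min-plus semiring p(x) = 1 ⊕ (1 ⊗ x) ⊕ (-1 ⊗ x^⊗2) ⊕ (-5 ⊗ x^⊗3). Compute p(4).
p(4) = 1

A tropical monomial a ⊗ x^⊗i evaluates to a + i · x. Evaluating each term at x = 4:
  Term 0 contributes 1 + 0 · 4 = 1
  Term 1 contributes 1 + 1 · 4 = 5
  Term 2 contributes -1 + 2 · 4 = 7
  Term 3 contributes -5 + 3 · 4 = 7
p(4) = ⊕ of these = min[1, 5, 7, 7] = 1.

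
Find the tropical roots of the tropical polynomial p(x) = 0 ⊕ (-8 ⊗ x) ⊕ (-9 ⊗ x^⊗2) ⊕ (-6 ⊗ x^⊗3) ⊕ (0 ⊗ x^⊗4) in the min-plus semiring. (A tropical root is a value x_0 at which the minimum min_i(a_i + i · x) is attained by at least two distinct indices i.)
Roots: {-6, -3, 1, 8}

Each tropical root is a break point of the lower envelope of the lines y = a_i + i · x (there are 5 lines, with slopes 0, 1, ..., 4). Only the lines that attain the minimum somewhere contribute to roots; other lines are dominated. Here the surviving (envelope) indices are i = 4, i = 3, i = 2, i = 1, i = 0.
Intersections between consecutive envelope lines give the roots: for adjacent envelope indices i < j the intersection is x = (a_i − a_j) / (j − i). Reading off the sorted break points: {-6, -3, 1, 8}.
Verification: at each break x_0, at least two indices attain the minimum of min_i(a_i + i · x_0).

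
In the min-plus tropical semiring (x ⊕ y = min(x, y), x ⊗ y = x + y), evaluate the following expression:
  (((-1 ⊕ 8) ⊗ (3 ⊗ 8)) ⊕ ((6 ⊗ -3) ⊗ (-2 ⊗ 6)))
(((-1 ⊕ 8) ⊗ (3 ⊗ 8)) ⊕ ((6 ⊗ -3) ⊗ (-2 ⊗ 6))) = 7

Expand innermost to outermost. Recall ⊕ takes the minimum of its arguments and ⊗ takes their sum. Working out the expression (((-1 ⊕ 8) ⊗ (3 ⊗ 8)) ⊕ ((6 ⊗ -3) ⊗ (-2 ⊗ 6))) gives 7.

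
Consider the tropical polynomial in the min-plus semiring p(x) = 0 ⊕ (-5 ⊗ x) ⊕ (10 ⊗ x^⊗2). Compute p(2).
p(2) = -3

A tropical monomial a ⊗ x^⊗i evaluates to a + i · x. Evaluating each term at x = 2:
  Term 0 contributes 0 + 0 · 2 = 0
  Term 1 contributes -5 + 1 · 2 = -3
  Term 2 contributes 10 + 2 · 2 = 14
p(2) = ⊕ of these = min[0, -3, 14] = -3.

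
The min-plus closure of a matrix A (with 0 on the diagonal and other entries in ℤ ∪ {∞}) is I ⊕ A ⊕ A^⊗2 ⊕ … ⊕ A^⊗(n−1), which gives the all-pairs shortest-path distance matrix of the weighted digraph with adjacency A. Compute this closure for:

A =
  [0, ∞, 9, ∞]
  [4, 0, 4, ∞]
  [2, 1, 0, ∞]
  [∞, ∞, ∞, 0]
Closure =
  [0, 10, 9, ∞]
  [4, 0, 4, ∞]
  [2, 1, 0, ∞]
  [∞, ∞, ∞, 0]

This is the Floyd-Warshall all-pairs shortest-path computation. For each intermediate vertex k = 0, 1, …, 3, update dist[i][j] ← min(dist[i][j], dist[i][k] + dist[k][j]). The final matrix gives, for each (i, j), the minimum total weight of any directed path from i to j (possibly empty when i = j).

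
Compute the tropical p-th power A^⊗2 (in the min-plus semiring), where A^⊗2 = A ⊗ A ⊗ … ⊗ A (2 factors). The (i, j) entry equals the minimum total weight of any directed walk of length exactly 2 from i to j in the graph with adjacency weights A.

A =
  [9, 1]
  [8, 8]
A^⊗2 =
  [9, 9]
  [16, 9]

Each entry (A^⊗2)_ij equals the minimum over all length-2 walks i = v_0 → v_1 → … → v_2 = j of Σ_t A[v_t][v_{t+1}]. For example, for (i, j) = (0, 1) we minimise over 2 possible intermediate vertex sequences; the minimum is 9, attained along the walk 0 → 1 → 1.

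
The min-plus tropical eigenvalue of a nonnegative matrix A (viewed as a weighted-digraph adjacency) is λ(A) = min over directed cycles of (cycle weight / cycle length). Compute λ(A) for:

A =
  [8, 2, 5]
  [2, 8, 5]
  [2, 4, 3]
λ(A) = 2

Enumerate directed cycles and compute their means (weight / length). Sample:
  cycle 0 → 0: weight = 8, length = 1, mean = 8/1 ≈ 8.000
  cycle 1 → 1: weight = 8, length = 1, mean = 8/1 ≈ 8.000
  cycle 2 → 2: weight = 3, length = 1, mean = 3/1 ≈ 3.000
  cycle 0 → 1 → 0: weight = 4, length = 2, mean = 4/2 ≈ 2.000
  cycle 0 → 2 → 0: weight = 7, length = 2, mean = 7/2 ≈ 3.500
  cycle 1 → 0 → 1: weight = 4, length = 2, mean = 4/2 ≈ 2.000
Minimum mean = 2.000, attained e.g. along the cycle 0 → 1 → 0 with weight 4 and length 2. So λ(A) = 4/2 = 2.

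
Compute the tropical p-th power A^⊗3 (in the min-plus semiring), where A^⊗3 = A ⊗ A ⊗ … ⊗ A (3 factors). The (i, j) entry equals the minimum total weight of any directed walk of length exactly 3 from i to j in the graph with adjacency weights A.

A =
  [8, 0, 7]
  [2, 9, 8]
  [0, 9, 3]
A^⊗3 =
  [8, 2, 9]
  [4, 8, 10]
  [2, 3, 8]

Each entry (A^⊗3)_ij equals the minimum over all length-3 walks i = v_0 → v_1 → … → v_3 = j of Σ_t A[v_t][v_{t+1}]. For example, for (i, j) = (0, 2) we minimise over 9 possible intermediate vertex sequences; the minimum is 9, attained along the walk 0 → 1 → 0 → 2.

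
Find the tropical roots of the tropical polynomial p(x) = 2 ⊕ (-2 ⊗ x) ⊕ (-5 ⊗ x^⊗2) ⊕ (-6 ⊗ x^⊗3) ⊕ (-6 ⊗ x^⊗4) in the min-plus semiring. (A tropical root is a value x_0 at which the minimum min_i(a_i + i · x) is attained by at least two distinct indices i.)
Roots: {0, 1, 3, 4}

Each tropical root is a break point of the lower envelope of the lines y = a_i + i · x (there are 5 lines, with slopes 0, 1, ..., 4). Only the lines that attain the minimum somewhere contribute to roots; other lines are dominated. Here the surviving (envelope) indices are i = 4, i = 3, i = 2, i = 1, i = 0.
Intersections between consecutive envelope lines give the roots: for adjacent envelope indices i < j the intersection is x = (a_i − a_j) / (j − i). Reading off the sorted break points: {0, 1, 3, 4}.
Verification: at each break x_0, at least two indices attain the minimum of min_i(a_i + i · x_0).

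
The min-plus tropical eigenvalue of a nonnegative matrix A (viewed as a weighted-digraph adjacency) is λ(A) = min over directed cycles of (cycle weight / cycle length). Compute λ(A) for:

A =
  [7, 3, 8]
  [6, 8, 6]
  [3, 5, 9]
λ(A) = 4

Enumerate directed cycles and compute their means (weight / length). Sample:
  cycle 0 → 0: weight = 7, length = 1, mean = 7/1 ≈ 7.000
  cycle 1 → 1: weight = 8, length = 1, mean = 8/1 ≈ 8.000
  cycle 2 → 2: weight = 9, length = 1, mean = 9/1 ≈ 9.000
  cycle 0 → 1 → 0: weight = 9, length = 2, mean = 9/2 ≈ 4.500
  cycle 0 → 2 → 0: weight = 11, length = 2, mean = 11/2 ≈ 5.500
  cycle 1 → 0 → 1: weight = 9, length = 2, mean = 9/2 ≈ 4.500
Minimum mean = 4.000, attained e.g. along the cycle 0 → 1 → 2 → 0 with weight 12 and length 3. So λ(A) = 12/3 = 4.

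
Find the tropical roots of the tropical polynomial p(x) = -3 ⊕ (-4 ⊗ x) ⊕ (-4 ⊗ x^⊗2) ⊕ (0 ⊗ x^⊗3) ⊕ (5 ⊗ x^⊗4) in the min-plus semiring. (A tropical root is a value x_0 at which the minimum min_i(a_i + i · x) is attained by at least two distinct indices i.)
Roots: {-5, -4, 0, 1}

Each tropical root is a break point of the lower envelope of the lines y = a_i + i · x (there are 5 lines, with slopes 0, 1, ..., 4). Only the lines that attain the minimum somewhere contribute to roots; other lines are dominated. Here the surviving (envelope) indices are i = 4, i = 3, i = 2, i = 1, i = 0.
Intersections between consecutive envelope lines give the roots: for adjacent envelope indices i < j the intersection is x = (a_i − a_j) / (j − i). Reading off the sorted break points: {-5, -4, 0, 1}.
Verification: at each break x_0, at least two indices attain the minimum of min_i(a_i + i · x_0).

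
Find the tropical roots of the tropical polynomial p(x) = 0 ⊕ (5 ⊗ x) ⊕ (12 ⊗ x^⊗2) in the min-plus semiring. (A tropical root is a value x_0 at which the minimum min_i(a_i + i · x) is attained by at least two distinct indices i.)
Roots: {-7, -5}

Each tropical root is a break point of the lower envelope of the lines y = a_i + i · x (there are 3 lines, with slopes 0, 1, ..., 2). Only the lines that attain the minimum somewhere contribute to roots; other lines are dominated. Here the surviving (envelope) indices are i = 2, i = 1, i = 0.
Intersections between consecutive envelope lines give the roots: for adjacent envelope indices i < j the intersection is x = (a_i − a_j) / (j − i). Reading off the sorted break points: {-7, -5}.
Verification: at each break x_0, at least two indices attain the minimum of min_i(a_i + i · x_0).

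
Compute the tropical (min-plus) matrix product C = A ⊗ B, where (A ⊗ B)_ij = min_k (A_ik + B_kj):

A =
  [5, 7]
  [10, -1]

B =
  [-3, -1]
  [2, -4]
A ⊗ B =
  [2, 3]
  [1, -5]

Apply the min-plus product entry-by-entry:
  C[0][0] = min over k of (A[0][0] + B[0][0] = 5 + -3 = 2, A[0][1] + B[1][0] = 7 + 2 = 9) = 2 (attained at k = 0)
  C[0][1] = min over k of (A[0][0] + B[0][1] = 5 + -1 = 4, A[0][1] + B[1][1] = 7 + -4 = 3) = 3 (attained at k = 1)
  C[1][0] = min over k of (A[1][0] + B[0][0] = 10 + -3 = 7, A[1][1] + B[1][0] = -1 + 2 = 1) = 1 (attained at k = 1)
  C[1][1] = min over k of (A[1][0] + B[0][1] = 10 + -1 = 9, A[1][1] + B[1][1] = -1 + -4 = -5) = -5 (attained at k = 1)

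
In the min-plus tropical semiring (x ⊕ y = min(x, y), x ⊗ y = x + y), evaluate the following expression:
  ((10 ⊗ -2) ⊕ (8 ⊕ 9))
((10 ⊗ -2) ⊕ (8 ⊕ 9)) = 8

Expand innermost to outermost. Recall ⊕ takes the minimum of its arguments and ⊗ takes their sum. Working out the expression ((10 ⊗ -2) ⊕ (8 ⊕ 9)) gives 8.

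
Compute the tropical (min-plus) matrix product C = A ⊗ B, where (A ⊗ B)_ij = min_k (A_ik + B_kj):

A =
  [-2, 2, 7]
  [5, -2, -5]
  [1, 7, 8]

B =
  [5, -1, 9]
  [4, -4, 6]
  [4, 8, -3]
A ⊗ B =
  [3, -3, 4]
  [-1, -6, -8]
  [6, 0, 5]

Apply the min-plus product entry-by-entry:
  C[0][0] = min over k of (A[0][0] + B[0][0] = -2 + 5 = 3, A[0][1] + B[1][0] = 2 + 4 = 6, A[0][2] + B[2][0] = 7 + 4 = 11) = 3 (attained at k = 0)
  C[0][1] = min over k of (A[0][0] + B[0][1] = -2 + -1 = -3, A[0][1] + B[1][1] = 2 + -4 = -2, A[0][2] + B[2][1] = 7 + 8 = 15) = -3 (attained at k = 0)
  C[0][2] = min over k of (A[0][0] + B[0][2] = -2 + 9 = 7, A[0][1] + B[1][2] = 2 + 6 = 8, A[0][2] + B[2][2] = 7 + -3 = 4) = 4 (attained at k = 2)
  C[1][0] = min over k of (A[1][0] + B[0][0] = 5 + 5 = 10, A[1][1] + B[1][0] = -2 + 4 = 2, A[1][2] + B[2][0] = -5 + 4 = -1) = -1 (attained at k = 2)
  C[1][1] = min over k of (A[1][0] + B[0][1] = 5 + -1 = 4, A[1][1] + B[1][1] = -2 + -4 = -6, A[1][2] + B[2][1] = -5 + 8 = 3) = -6 (attained at k = 1)
  C[1][2] = min over k of (A[1][0] + B[0][2] = 5 + 9 = 14, A[1][1] + B[1][2] = -2 + 6 = 4, A[1][2] + B[2][2] = -5 + -3 = -8) = -8 (attained at k = 2)
  C[2][0] = min over k of (A[2][0] + B[0][0] = 1 + 5 = 6, A[2][1] + B[1][0] = 7 + 4 = 11, A[2][2] + B[2][0] = 8 + 4 = 12) = 6 (attained at k = 0)
  C[2][1] = min over k of (A[2][0] + B[0][1] = 1 + -1 = 0, A[2][1] + B[1][1] = 7 + -4 = 3, A[2][2] + B[2][1] = 8 + 8 = 16) = 0 (attained at k = 0)
  C[2][2] = min over k of (A[2][0] + B[0][2] = 1 + 9 = 10, A[2][1] + B[1][2] = 7 + 6 = 13, A[2][2] + B[2][2] = 8 + -3 = 5) = 5 (attained at k = 2)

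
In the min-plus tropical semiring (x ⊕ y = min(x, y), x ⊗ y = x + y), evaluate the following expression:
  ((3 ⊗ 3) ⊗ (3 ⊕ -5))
((3 ⊗ 3) ⊗ (3 ⊕ -5)) = 1

Expand innermost to outermost. Recall ⊕ takes the minimum of its arguments and ⊗ takes their sum. Working out the expression ((3 ⊗ 3) ⊗ (3 ⊕ -5)) gives 1.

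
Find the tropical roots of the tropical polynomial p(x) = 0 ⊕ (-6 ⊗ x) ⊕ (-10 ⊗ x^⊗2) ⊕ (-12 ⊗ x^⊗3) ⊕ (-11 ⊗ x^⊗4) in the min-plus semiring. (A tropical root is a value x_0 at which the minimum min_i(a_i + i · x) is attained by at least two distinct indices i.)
Roots: {-1, 2, 4, 6}

Each tropical root is a break point of the lower envelope of the lines y = a_i + i · x (there are 5 lines, with slopes 0, 1, ..., 4). Only the lines that attain the minimum somewhere contribute to roots; other lines are dominated. Here the surviving (envelope) indices are i = 4, i = 3, i = 2, i = 1, i = 0.
Intersections between consecutive envelope lines give the roots: for adjacent envelope indices i < j the intersection is x = (a_i − a_j) / (j − i). Reading off the sorted break points: {-1, 2, 4, 6}.
Verification: at each break x_0, at least two indices attain the minimum of min_i(a_i + i · x_0).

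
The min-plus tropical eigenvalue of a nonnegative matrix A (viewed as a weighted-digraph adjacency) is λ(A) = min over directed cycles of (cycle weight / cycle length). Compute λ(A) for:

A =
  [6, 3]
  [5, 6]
λ(A) = 4

Enumerate directed cycles and compute their means (weight / length). Sample:
  cycle 0 → 0: weight = 6, length = 1, mean = 6/1 ≈ 6.000
  cycle 1 → 1: weight = 6, length = 1, mean = 6/1 ≈ 6.000
  cycle 0 → 1 → 0: weight = 8, length = 2, mean = 8/2 ≈ 4.000
  cycle 1 → 0 → 1: weight = 8, length = 2, mean = 8/2 ≈ 4.000
Minimum mean = 4.000, attained e.g. along the cycle 0 → 1 → 0 with weight 8 and length 2. So λ(A) = 8/2 = 4.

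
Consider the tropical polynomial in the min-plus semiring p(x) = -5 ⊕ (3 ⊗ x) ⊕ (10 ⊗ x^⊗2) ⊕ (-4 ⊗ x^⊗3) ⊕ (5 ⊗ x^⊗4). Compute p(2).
p(2) = -5

A tropical monomial a ⊗ x^⊗i evaluates to a + i · x. Evaluating each term at x = 2:
  Term 0 contributes -5 + 0 · 2 = -5
  Term 1 contributes 3 + 1 · 2 = 5
  Term 2 contributes 10 + 2 · 2 = 14
  Term 3 contributes -4 + 3 · 2 = 2
  Term 4 contributes 5 + 4 · 2 = 13
p(2) = ⊕ of these = min[-5, 5, 14, 2, 13] = -5.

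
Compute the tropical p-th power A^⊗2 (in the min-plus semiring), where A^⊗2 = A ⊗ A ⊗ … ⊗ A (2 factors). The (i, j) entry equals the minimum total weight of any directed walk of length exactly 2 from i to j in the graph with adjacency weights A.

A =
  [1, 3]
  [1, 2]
A^⊗2 =
  [2, 4]
  [2, 4]

Each entry (A^⊗2)_ij equals the minimum over all length-2 walks i = v_0 → v_1 → … → v_2 = j of Σ_t A[v_t][v_{t+1}]. For example, for (i, j) = (0, 1) we minimise over 2 possible intermediate vertex sequences; the minimum is 4, attained along the walk 0 → 0 → 1.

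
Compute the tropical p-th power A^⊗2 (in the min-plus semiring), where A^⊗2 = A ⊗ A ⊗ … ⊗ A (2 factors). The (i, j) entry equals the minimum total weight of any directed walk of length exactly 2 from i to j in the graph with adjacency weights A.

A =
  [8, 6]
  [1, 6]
A^⊗2 =
  [7, 12]
  [7, 7]

Each entry (A^⊗2)_ij equals the minimum over all length-2 walks i = v_0 → v_1 → … → v_2 = j of Σ_t A[v_t][v_{t+1}]. For example, for (i, j) = (0, 1) we minimise over 2 possible intermediate vertex sequences; the minimum is 12, attained along the walk 0 → 1 → 1.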